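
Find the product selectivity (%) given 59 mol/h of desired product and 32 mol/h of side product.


Selectivity = desired / (desired + undesired) * 100
Total products = 59 + 32 = 91 mol/h
S = 59 / 91 * 100
= 0.6484 * 100
= 64.84 %

64.84 %


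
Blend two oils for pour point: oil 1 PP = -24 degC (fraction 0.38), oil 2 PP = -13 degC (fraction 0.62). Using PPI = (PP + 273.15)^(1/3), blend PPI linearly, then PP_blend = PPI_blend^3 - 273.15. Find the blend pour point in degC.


PPI_1 = (-24 + 273.15)^(1/3) = 6.292458
PPI_2 = (-13 + 273.15)^(1/3) = 6.383731
PPI_blend = 0.38 * 6.292458 + 0.62 * 6.383731 = 6.349047
PP_blend = 6.349047^3 - 273.15 = 255.9326 - 273.15 = -17.22

-17.22 degC


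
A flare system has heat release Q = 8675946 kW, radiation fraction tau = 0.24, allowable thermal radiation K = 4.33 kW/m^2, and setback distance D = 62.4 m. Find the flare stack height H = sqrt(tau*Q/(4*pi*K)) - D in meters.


tau*Q/(4*pi*K) = 0.24 * 8675946 / (4 * pi * 4.33) = 38267.5
sqrt(38267.5) = 195.621
H = 195.621 - 62.4 = 133.2

133.2 m


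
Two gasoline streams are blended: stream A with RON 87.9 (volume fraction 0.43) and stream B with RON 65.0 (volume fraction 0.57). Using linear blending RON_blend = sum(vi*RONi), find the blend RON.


Linear blending: RON_blend = sum(vi * RONi)
Contribution 1: 0.43 * 87.9 = 37.797
Contribution 2: 0.57 * 65.0 = 37.05
RON_blend = 37.797 + 37.05 = 74.847

74.847


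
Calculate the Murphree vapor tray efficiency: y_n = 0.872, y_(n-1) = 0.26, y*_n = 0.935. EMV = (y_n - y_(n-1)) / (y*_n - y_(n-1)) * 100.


Murphree vapor efficiency: EMV = (y_n - y_(n-1)) / (y*_n - y_(n-1)) * 100
EMV = (0.872 - 0.26) / (0.935 - 0.26) * 100 = 0.612 / 0.675 * 100 = 90.67

90.67 %


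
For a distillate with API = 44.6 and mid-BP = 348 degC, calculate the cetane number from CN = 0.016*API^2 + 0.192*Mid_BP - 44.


CN = 0.016 * 44.6^2 + 0.192 * 348 - 44
CN = 31.82656 + 66.816 - 44 = 54.64256

54.64256


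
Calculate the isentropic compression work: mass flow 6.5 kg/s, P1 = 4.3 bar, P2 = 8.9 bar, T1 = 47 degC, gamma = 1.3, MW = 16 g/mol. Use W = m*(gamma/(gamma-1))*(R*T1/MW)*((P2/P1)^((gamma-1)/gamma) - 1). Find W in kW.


Isentropic work: W = m*(gamma/(gamma-1))*(R*T1/MW)*((P2/P1)^((gamma-1)/gamma) - 1)
T1 = 47 + 273.15 = 320.15 K
Pressure ratio = 8.9 / 4.3 = 2.06977
Exponent = (1.3 - 1)/1.3 = 0.230769
(P2/P1)^exp - 1 = 2.06977^0.230769 - 1 = 0.182783
W = 6.5 * 1.3 / 0.3 * 8.314 * 320.15 / 16 * 0.182783 = 856.5

856.5 kW


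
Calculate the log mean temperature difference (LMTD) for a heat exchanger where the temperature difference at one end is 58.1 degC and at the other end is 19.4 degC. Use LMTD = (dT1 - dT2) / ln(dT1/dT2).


LMTD = (dT1 - dT2) / ln(dT1/dT2)
= (58.1 - 19.4) / ln(58.1 / 19.4) = 38.7 / 1.09689 = 35.28

35.28 degC


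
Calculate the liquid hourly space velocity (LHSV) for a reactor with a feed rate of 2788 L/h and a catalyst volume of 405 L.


LHSV = volumetric feed rate / catalyst volume
= 2788 L/h / 405 L
= 6.884 h^-1

6.884 h^-1


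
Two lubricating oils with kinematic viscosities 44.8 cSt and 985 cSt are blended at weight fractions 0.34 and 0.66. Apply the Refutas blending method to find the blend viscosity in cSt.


Refutas method: VBN_i = 14.534*ln(ln(visc_i + 0.8)) + 10.975, blended linearly by mass fraction; since VBN is linear in VBI_i = ln(ln(visc_i + 0.8)) and the fractions sum to 1, blend VBI directly: visc = exp(exp(VBI_blend)) - 0.8
VBI_1 = ln(ln(44.8 + 0.8)) = 1.34023
VBI_2 = ln(ln(985 + 0.8)) = 1.93057
VBI_blend = 0.34 * 1.34023 + 0.66 * 1.93057 = 1.72985
visc_blend = exp(exp(1.72985)) - 0.8 = 280.6

280.6 cSt


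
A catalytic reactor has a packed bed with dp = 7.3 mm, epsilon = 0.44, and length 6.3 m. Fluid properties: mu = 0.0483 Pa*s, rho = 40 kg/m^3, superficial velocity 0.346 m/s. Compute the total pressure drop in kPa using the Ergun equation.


dp = 7.3 mm = 0.0073 m
Viscous term = 150*0.0483*0.346*(1-0.44)^2 / (0.0073^2*0.44^3) = 173176
Inertial term = 1.75*40*0.346^2*(1-0.44) / (0.0073*0.44^3) = 7546.71
dP/L = 173176 + 7546.71 = 180723 Pa/m
dP = 180723 * 6.3 / 1000 = 1139 kPa

1139 kPa


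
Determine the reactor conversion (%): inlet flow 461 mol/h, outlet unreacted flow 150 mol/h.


X = (F_in - F_out) / F_in * 100
Moles reacted = 461 - 150 = 311
X = 311 / 461 * 100
= 0.6746 * 100
= 67.46 %

67.46 %


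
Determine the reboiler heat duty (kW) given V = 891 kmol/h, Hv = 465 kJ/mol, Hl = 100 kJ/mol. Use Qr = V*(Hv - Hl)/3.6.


Qr = 891 * (465 - 100) / 3.6 = 891 * 365 / 3.6 = 90340

90340 kW


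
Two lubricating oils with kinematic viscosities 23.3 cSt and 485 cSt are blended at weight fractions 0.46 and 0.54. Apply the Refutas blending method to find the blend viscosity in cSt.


Refutas method: VBN_i = 14.534*ln(ln(visc_i + 0.8)) + 10.975, blended linearly by mass fraction; since VBN is linear in VBI_i = ln(ln(visc_i + 0.8)) and the fractions sum to 1, blend VBI directly: visc = exp(exp(VBI_blend)) - 0.8
VBI_1 = ln(ln(23.3 + 0.8)) = 1.15758
VBI_2 = ln(ln(485 + 0.8)) = 1.82226
VBI_blend = 0.46 * 1.15758 + 0.54 * 1.82226 = 1.51651
visc_blend = exp(exp(1.51651)) - 0.8 = 94.43

94.43 cSt


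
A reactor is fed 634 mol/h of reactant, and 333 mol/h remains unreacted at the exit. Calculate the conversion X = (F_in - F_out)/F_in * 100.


X = (F_in - F_out) / F_in * 100
Moles reacted = 634 - 333 = 301
X = 301 / 634 * 100
= 0.4748 * 100
= 47.48 %

47.48 %


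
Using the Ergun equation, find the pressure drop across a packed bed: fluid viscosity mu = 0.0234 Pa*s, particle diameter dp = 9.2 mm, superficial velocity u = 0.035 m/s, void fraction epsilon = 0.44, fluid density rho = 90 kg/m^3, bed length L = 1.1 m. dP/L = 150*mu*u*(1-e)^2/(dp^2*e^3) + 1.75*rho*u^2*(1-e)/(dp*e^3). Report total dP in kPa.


dp = 9.2 mm = 0.0092 m
Viscous term = 150*0.0234*0.035*(1-0.44)^2 / (0.0092^2*0.44^3) = 5343.4
Inertial term = 1.75*90*0.035^2*(1-0.44) / (0.0092*0.44^3) = 137.867
dP/L = 5343.4 + 137.867 = 5481.27 Pa/m
dP = 5481.27 * 1.1 / 1000 = 6.029 kPa

6.029 kPa


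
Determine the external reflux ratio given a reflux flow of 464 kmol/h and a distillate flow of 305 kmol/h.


Reflux ratio definition: R = L / D (liquid returned / distillate withdrawn)
L = 464 kmol/h, D = 305 kmol/h
R = 464 / 305 = 1.521

1.521


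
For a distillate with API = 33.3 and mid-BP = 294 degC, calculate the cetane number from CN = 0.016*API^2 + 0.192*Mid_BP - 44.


CN = 0.016 * 33.3^2 + 0.192 * 294 - 44
CN = 17.74224 + 56.448 - 44 = 30.19024

30.19024


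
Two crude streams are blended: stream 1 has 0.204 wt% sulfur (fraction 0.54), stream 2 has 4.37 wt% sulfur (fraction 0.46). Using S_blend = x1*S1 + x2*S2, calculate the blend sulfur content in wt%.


Linear sulfur blending: S_blend = x1*S1 + x2*S2
Contribution 1: 0.54 * 0.204 = 0.11016 wt%
Contribution 2: 0.46 * 4.37 = 2.0102 wt%
S_blend = 0.11016 + 2.0102 = 2.12036

2.12036 wt%


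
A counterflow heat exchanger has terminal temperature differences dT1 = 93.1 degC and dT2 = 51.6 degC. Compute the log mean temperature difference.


LMTD = (dT1 - dT2) / ln(dT1/dT2)
= (93.1 - 51.6) / ln(93.1 / 51.6) = 41.5 / 0.590153 = 70.32

70.32 degC


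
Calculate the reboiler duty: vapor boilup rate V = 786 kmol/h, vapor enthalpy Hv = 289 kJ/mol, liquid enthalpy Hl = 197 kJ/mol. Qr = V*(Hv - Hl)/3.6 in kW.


Qr = 786 * (289 - 197) / 3.6 = 786 * 92 / 3.6 = 20090

20090 kW


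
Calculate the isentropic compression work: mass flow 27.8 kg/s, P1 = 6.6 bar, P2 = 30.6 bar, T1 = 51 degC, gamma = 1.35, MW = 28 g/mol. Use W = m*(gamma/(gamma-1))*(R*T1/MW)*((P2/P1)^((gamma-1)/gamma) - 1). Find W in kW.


Isentropic work: W = m*(gamma/(gamma-1))*(R*T1/MW)*((P2/P1)^((gamma-1)/gamma) - 1)
T1 = 51 + 273.15 = 324.15 K
Pressure ratio = 30.6 / 6.6 = 4.63636
Exponent = (1.35 - 1)/1.35 = 0.259259
(P2/P1)^exp - 1 = 4.63636^0.259259 - 1 = 0.488375
W = 27.8 * 1.35 / 0.35 * 8.314 * 324.15 / 28 * 0.488375 = 5040

5040 kW


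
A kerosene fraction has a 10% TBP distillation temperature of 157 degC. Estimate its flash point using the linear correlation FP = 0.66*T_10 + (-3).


FP = 0.66 * 157 + (-3) = 100.62

100.62 degC


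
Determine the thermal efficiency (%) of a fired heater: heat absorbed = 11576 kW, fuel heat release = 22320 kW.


Furnace efficiency = Q_absorbed / Q_fuel * 100
= 11576 / 22320 * 100 = 51.86

51.86 %


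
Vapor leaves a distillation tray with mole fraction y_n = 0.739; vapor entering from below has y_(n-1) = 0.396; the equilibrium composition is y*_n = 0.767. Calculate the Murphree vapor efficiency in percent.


Murphree vapor efficiency: EMV = (y_n - y_(n-1)) / (y*_n - y_(n-1)) * 100
EMV = (0.739 - 0.396) / (0.767 - 0.396) * 100 = 0.343 / 0.371 * 100 = 92.45

92.45 %


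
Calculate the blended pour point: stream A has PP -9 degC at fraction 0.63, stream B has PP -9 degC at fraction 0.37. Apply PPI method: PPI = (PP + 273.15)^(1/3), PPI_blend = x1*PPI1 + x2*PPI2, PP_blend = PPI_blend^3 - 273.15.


PPI_1 = (-9 + 273.15)^(1/3) = 6.416283
PPI_2 = (-9 + 273.15)^(1/3) = 6.416283
PPI_blend = 0.63 * 6.416283 + 0.37 * 6.416283 = 6.416283
PP_blend = 6.416283^3 - 273.15 = 264.1499 - 273.15 = -9

-9 degC


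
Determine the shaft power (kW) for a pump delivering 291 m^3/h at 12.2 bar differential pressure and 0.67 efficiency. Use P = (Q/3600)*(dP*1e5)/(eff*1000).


Q = 291 / 3600 = 0.0808333 m^3/s
P = 0.0808333 * (12.2 * 1e5) / 0.67 / 1000 = 147.2

147.2 kW


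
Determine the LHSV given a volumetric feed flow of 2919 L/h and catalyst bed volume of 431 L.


LHSV = volumetric feed rate / catalyst volume
= 2919 L/h / 431 L
= 6.773 h^-1

6.773 h^-1


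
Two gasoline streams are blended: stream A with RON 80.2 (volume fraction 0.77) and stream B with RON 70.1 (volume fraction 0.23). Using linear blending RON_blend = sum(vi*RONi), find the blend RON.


Linear blending: RON_blend = sum(vi * RONi)
Contribution 1: 0.77 * 80.2 = 61.754
Contribution 2: 0.23 * 70.1 = 16.123
RON_blend = 61.754 + 16.123 = 77.877

77.877


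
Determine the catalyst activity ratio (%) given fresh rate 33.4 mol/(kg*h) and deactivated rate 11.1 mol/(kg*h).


Activity (%) = (rate_used / rate_fresh) * 100
rate_used = 11.1, rate_fresh = 33.4
= (11.1 / 33.4) * 100
= 0.3323 * 100 = 33.23

33.23 %


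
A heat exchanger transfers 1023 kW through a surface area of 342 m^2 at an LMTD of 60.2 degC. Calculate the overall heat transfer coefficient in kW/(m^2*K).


From Q = U*A*LMTD, U = Q / (A * LMTD)
U = 1023 / (342 * 60.2) = 1023 / 20588.4 = 0.04969

0.04969 kW/(m^2*K)


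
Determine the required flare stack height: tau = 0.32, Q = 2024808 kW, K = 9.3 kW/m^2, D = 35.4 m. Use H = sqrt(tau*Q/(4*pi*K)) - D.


tau*Q/(4*pi*K) = 0.32 * 2024808 / (4 * pi * 9.3) = 5544.23
sqrt(5544.23) = 74.4596
H = 74.4596 - 35.4 = 39.06

39.06 m


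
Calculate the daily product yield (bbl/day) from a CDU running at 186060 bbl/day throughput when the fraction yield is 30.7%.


Crude throughput = 186060 bbl/day
Fraction yield = 30.7%
yield = throughput * fraction / 100
yield = 186060 * 30.7 / 100 = 57120.42

57120.42 bbl/day


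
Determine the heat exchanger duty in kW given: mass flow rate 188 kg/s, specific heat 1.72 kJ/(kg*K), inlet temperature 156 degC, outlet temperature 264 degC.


Q = m_dot * cp * delta_T
delta_T = 264 - 156 = 108 K
Q = 188 * 1.72 * 108
= 323.36 * 108
= 34922.88 kW

34922.88 kW


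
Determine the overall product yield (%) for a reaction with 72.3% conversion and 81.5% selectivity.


Overall yield = conversion (%) * selectivity (%) / 100
Conversion = 72.3%, Selectivity = 81.5%
Y = 72.3 * 81.5 / 100
= 58.9245 %

58.9245 %


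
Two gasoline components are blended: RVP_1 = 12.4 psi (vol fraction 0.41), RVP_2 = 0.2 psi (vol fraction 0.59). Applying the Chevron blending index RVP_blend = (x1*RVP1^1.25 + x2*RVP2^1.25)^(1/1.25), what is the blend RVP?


Chevron index: RVP_blend = (sum xi*RVPi^1.25)^(1/1.25)
RVP^1.25 terms: 0.41 * 12.4^1.25 + 0.59 * 0.2^1.25 = 9.61919
RVP_blend = 9.61919^(1/1.25) = 6.117

6.117 psi


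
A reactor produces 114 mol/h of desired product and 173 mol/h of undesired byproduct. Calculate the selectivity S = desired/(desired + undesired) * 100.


Selectivity = desired / (desired + undesired) * 100
Total products = 114 + 173 = 287 mol/h
S = 114 / 287 * 100
= 0.3972 * 100
= 39.72 %

39.72 %


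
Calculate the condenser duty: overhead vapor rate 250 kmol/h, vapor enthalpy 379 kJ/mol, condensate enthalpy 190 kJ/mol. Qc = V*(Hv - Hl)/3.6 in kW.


Qc = 250 * (379 - 190) / 3.6 = 250 * 189 / 3.6 = 13120

13120 kW


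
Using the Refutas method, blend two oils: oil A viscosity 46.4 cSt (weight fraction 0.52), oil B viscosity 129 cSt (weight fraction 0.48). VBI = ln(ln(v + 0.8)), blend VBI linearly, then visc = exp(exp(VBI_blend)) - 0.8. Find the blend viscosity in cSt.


Refutas method: VBN_i = 14.534*ln(ln(visc_i + 0.8)) + 10.975, blended linearly by mass fraction; since VBN is linear in VBI_i = ln(ln(visc_i + 0.8)) and the fractions sum to 1, blend VBI directly: visc = exp(exp(VBI_blend)) - 0.8
VBI_1 = ln(ln(46.4 + 0.8)) = 1.34921
VBI_2 = ln(ln(129 + 0.8)) = 1.58227
VBI_blend = 0.52 * 1.34921 + 0.48 * 1.58227 = 1.46108
visc_blend = exp(exp(1.46108)) - 0.8 = 73.69

73.69 cSt


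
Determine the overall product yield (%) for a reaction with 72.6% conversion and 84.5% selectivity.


Overall yield = conversion (%) * selectivity (%) / 100
Conversion = 72.6%, Selectivity = 84.5%
Y = 72.6 * 84.5 / 100
= 61.347 %

61.347 %


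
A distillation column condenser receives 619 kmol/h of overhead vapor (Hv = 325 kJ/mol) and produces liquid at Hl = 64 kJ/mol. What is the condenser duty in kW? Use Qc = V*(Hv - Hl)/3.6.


Qc = 619 * (325 - 64) / 3.6 = 619 * 261 / 3.6 = 44880

44880 kW


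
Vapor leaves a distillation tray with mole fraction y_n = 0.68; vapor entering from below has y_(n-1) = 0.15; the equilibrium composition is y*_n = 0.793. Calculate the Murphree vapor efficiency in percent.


Murphree vapor efficiency: EMV = (y_n - y_(n-1)) / (y*_n - y_(n-1)) * 100
EMV = (0.68 - 0.15) / (0.793 - 0.15) * 100 = 0.53 / 0.643 * 100 = 82.43

82.43 %


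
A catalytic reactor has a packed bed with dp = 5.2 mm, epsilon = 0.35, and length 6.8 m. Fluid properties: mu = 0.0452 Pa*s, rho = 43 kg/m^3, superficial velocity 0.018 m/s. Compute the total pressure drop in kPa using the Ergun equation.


dp = 5.2 mm = 0.0052 m
Viscous term = 150*0.0452*0.018*(1-0.35)^2 / (0.0052^2*0.35^3) = 44475.2
Inertial term = 1.75*43*0.018^2*(1-0.35) / (0.0052*0.35^3) = 71.0816
dP/L = 44475.2 + 71.0816 = 44546.3 Pa/m
dP = 44546.3 * 6.8 / 1000 = 302.9 kPa

302.9 kPa


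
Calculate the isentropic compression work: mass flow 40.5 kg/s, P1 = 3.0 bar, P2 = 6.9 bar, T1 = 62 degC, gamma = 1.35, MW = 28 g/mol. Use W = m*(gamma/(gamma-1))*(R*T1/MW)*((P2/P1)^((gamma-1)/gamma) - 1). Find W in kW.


Isentropic work: W = m*(gamma/(gamma-1))*(R*T1/MW)*((P2/P1)^((gamma-1)/gamma) - 1)
T1 = 62 + 273.15 = 335.15 K
Pressure ratio = 6.9 / 3.0 = 2.3
Exponent = (1.35 - 1)/1.35 = 0.259259
(P2/P1)^exp - 1 = 2.3^0.259259 - 1 = 0.241027
W = 40.5 * 1.35 / 0.35 * 8.314 * 335.15 / 28 * 0.241027 = 3747

3747 kW


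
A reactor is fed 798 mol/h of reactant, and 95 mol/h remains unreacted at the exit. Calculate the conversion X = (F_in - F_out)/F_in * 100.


X = (F_in - F_out) / F_in * 100
Moles reacted = 798 - 95 = 703
X = 703 / 798 * 100
= 0.8810 * 100
= 88.10 %

88.10 %


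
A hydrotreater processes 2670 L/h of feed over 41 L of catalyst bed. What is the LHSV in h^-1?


LHSV = volumetric feed rate / catalyst volume
= 2670 L/h / 41 L
= 65.12 h^-1

65.12 h^-1


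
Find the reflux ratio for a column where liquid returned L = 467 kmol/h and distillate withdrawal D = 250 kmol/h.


Reflux ratio definition: R = L / D (liquid returned / distillate withdrawn)
L = 467 kmol/h, D = 250 kmol/h
R = 467 / 250 = 1.868

1.868


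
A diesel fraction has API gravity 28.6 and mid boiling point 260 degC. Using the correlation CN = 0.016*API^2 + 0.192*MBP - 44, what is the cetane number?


CN = 0.016 * 28.6^2 + 0.192 * 260 - 44
CN = 13.08736 + 49.92 - 44 = 19.00736

19.00736


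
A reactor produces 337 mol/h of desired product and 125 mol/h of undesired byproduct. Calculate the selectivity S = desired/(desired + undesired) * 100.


Selectivity = desired / (desired + undesired) * 100
Total products = 337 + 125 = 462 mol/h
S = 337 / 462 * 100
= 0.7294 * 100
= 72.94 %

72.94 %


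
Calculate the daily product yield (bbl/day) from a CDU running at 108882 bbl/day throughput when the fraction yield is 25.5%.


Crude throughput = 108882 bbl/day
Fraction yield = 25.5%
yield = throughput * fraction / 100
yield = 108882 * 25.5 / 100 = 27764.91

27764.91 bbl/day


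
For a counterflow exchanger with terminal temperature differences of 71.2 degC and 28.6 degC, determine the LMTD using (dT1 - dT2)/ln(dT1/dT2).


LMTD = (dT1 - dT2) / ln(dT1/dT2)
= (71.2 - 28.6) / ln(71.2 / 28.6) = 42.6 / 0.912086 = 46.71

46.71 degC


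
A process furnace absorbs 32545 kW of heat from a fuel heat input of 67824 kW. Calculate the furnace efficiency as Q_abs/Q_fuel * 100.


Furnace efficiency = Q_absorbed / Q_fuel * 100
= 32545 / 67824 * 100 = 47.98

47.98 %


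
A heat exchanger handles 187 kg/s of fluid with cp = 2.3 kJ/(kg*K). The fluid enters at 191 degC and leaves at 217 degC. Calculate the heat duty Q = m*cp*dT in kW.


Q = m_dot * cp * delta_T
delta_T = 217 - 191 = 26 K
Q = 187 * 2.3 * 26
= 430.1 * 26
= 11182.6 kW

11182.6 kW


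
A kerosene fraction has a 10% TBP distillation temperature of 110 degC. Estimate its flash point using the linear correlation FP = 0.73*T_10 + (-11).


FP = 0.73 * 110 + (-11) = 69.3

69.3 degC


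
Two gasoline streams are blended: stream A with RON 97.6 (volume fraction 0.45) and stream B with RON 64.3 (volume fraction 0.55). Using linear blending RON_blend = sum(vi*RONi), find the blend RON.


Linear blending: RON_blend = sum(vi * RONi)
Contribution 1: 0.45 * 97.6 = 43.92
Contribution 2: 0.55 * 64.3 = 35.365
RON_blend = 43.92 + 35.365 = 79.285

79.285


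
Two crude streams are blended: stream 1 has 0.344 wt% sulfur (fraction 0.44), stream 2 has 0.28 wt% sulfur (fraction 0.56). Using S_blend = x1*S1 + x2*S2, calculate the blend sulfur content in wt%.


Linear sulfur blending: S_blend = x1*S1 + x2*S2
Contribution 1: 0.44 * 0.344 = 0.15136 wt%
Contribution 2: 0.56 * 0.28 = 0.1568 wt%
S_blend = 0.15136 + 0.1568 = 0.30816

0.30816 wt%


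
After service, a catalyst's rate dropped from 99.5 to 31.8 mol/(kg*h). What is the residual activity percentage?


Activity (%) = (rate_used / rate_fresh) * 100
rate_used = 31.8, rate_fresh = 99.5
= (31.8 / 99.5) * 100
= 0.3196 * 100 = 31.96

31.96 %


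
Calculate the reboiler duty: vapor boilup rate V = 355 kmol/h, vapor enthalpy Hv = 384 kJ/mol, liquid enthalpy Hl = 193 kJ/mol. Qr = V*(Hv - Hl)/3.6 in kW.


Qr = 355 * (384 - 193) / 3.6 = 355 * 191 / 3.6 = 18830

18830 kW


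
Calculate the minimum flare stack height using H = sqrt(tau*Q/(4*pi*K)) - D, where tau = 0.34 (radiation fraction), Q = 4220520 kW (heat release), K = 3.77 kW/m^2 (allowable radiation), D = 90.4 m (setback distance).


tau*Q/(4*pi*K) = 0.34 * 4220520 / (4 * pi * 3.77) = 30289.6
sqrt(30289.6) = 174.039
H = 174.039 - 90.4 = 83.64

83.64 m


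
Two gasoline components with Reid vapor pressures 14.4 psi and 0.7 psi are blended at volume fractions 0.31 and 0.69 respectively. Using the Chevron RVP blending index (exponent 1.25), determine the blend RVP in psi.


Chevron index: RVP_blend = (sum xi*RVPi^1.25)^(1/1.25)
RVP^1.25 terms: 0.31 * 14.4^1.25 + 0.69 * 0.7^1.25 = 9.1377
RVP_blend = 9.1377^(1/1.25) = 5.870

5.870 psi


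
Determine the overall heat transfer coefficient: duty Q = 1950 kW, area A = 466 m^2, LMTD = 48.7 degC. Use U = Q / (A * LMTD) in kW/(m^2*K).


From Q = U*A*LMTD, U = Q / (A * LMTD)
U = 1950 / (466 * 48.7) = 1950 / 22694.2 = 0.08593

0.08593 kW/(m^2*K)


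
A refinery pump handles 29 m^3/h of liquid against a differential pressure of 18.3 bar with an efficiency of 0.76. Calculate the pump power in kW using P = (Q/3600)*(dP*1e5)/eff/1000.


Q = 29 / 3600 = 0.00805556 m^3/s
P = 0.00805556 * (18.3 * 1e5) / 0.76 / 1000 = 19.40

19.40 kW


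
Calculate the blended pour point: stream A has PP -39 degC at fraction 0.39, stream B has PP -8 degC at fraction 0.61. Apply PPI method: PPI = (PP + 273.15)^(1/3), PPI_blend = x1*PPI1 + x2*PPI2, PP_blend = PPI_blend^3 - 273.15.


PPI_1 = (-39 + 273.15)^(1/3) = 6.163557
PPI_2 = (-8 + 273.15)^(1/3) = 6.42437
PPI_blend = 0.39 * 6.163557 + 0.61 * 6.42437 = 6.322653
PP_blend = 6.322653^3 - 273.15 = 252.754 - 273.15 = -20.4

-20.4 degC


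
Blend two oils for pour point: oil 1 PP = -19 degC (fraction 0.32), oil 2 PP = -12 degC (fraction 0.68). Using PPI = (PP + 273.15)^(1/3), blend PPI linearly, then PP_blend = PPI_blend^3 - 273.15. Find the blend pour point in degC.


PPI_1 = (-19 + 273.15)^(1/3) = 6.334272
PPI_2 = (-12 + 273.15)^(1/3) = 6.391901
PPI_blend = 0.32 * 6.334272 + 0.68 * 6.391901 = 6.37346
PP_blend = 6.37346^3 - 273.15 = 258.8963 - 273.15 = -14.25

-14.25 degC


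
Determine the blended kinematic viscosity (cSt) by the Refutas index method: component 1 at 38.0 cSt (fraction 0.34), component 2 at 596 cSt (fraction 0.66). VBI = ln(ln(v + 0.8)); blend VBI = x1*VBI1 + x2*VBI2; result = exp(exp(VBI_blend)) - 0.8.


Refutas method: VBN_i = 14.534*ln(ln(visc_i + 0.8)) + 10.975, blended linearly by mass fraction; since VBN is linear in VBI_i = ln(ln(visc_i + 0.8)) and the fractions sum to 1, blend VBI directly: visc = exp(exp(VBI_blend)) - 0.8
VBI_1 = ln(ln(38.0 + 0.8)) = 1.29703
VBI_2 = ln(ln(596 + 0.8)) = 1.85498
VBI_blend = 0.34 * 1.29703 + 0.66 * 1.85498 = 1.66528
visc_blend = exp(exp(1.66528)) - 0.8 = 197.0

197.0 cSt


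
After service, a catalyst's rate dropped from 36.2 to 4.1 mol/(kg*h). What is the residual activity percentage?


Activity (%) = (rate_used / rate_fresh) * 100
rate_used = 4.1, rate_fresh = 36.2
= (4.1 / 36.2) * 100
= 0.1133 * 100 = 11.33

11.33 %


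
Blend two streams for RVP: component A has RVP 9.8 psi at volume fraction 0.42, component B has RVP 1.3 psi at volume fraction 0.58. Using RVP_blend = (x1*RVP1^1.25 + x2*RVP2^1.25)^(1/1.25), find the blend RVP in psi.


Chevron index: RVP_blend = (sum xi*RVPi^1.25)^(1/1.25)
RVP^1.25 terms: 0.42 * 9.8^1.25 + 0.58 * 1.3^1.25 = 8.08764
RVP_blend = 8.08764^(1/1.25) = 5.324

5.324 psi


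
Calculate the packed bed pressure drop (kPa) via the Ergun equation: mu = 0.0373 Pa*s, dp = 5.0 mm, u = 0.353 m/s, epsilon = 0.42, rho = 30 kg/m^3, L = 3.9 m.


dp = 5.0 mm = 0.005 m
Viscous term = 150*0.0373*0.353*(1-0.42)^2 / (0.005^2*0.42^3) = 358710
Inertial term = 1.75*30*0.353^2*(1-0.42) / (0.005*0.42^3) = 10242.8
dP/L = 358710 + 10242.8 = 368953 Pa/m
dP = 368953 * 3.9 / 1000 = 1439 kPa

1439 kPa


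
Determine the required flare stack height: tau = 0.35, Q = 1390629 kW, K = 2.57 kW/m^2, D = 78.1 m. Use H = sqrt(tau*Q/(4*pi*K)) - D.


tau*Q/(4*pi*K) = 0.35 * 1390629 / (4 * pi * 2.57) = 15070.8
sqrt(15070.8) = 122.763
H = 122.763 - 78.1 = 44.66

44.66 m


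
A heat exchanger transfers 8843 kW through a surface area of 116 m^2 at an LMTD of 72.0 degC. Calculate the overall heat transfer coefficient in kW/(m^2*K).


From Q = U*A*LMTD, U = Q / (A * LMTD)
U = 8843 / (116 * 72.0) = 8843 / 8352 = 1.059

1.059 kW/(m^2*K)


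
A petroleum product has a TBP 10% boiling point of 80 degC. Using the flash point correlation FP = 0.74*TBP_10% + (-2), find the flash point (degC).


FP = 0.74 * 80 + (-2) = 57.2

57.2 degC


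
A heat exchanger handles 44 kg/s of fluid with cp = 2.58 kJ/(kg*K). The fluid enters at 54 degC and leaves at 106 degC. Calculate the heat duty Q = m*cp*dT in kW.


Q = m_dot * cp * delta_T
delta_T = 106 - 54 = 52 K
Q = 44 * 2.58 * 52
= 113.52 * 52
= 5903.04 kW

5903.04 kW


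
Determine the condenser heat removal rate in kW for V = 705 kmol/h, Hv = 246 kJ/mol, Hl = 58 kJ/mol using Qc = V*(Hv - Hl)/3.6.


Qc = 705 * (246 - 58) / 3.6 = 705 * 188 / 3.6 = 36820

36820 kW


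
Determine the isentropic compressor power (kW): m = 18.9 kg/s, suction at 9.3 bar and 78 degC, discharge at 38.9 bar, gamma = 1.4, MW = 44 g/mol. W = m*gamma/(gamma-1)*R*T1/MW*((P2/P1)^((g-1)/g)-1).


Isentropic work: W = m*(gamma/(gamma-1))*(R*T1/MW)*((P2/P1)^((gamma-1)/gamma) - 1)
T1 = 78 + 273.15 = 351.15 K
Pressure ratio = 38.9 / 9.3 = 4.1828
Exponent = (1.4 - 1)/1.4 = 0.285714
(P2/P1)^exp - 1 = 4.1828^0.285714 - 1 = 0.505088
W = 18.9 * 1.4 / 0.4 * 8.314 * 351.15 / 44 * 0.505088 = 2217

2217 kW


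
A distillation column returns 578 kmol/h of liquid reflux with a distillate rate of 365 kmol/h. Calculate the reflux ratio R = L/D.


Reflux ratio definition: R = L / D (liquid returned / distillate withdrawn)
L = 578 kmol/h, D = 365 kmol/h
R = 578 / 365 = 1.584

1.584


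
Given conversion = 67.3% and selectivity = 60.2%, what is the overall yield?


Overall yield = conversion (%) * selectivity (%) / 100
Conversion = 67.3%, Selectivity = 60.2%
Y = 67.3 * 60.2 / 100
= 40.5146 %

40.5146 %


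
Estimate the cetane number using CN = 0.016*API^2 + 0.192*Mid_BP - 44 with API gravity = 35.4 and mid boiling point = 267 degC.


CN = 0.016 * 35.4^2 + 0.192 * 267 - 44
CN = 20.05056 + 51.264 - 44 = 27.31456

27.31456


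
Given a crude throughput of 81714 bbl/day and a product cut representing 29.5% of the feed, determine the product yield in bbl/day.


Crude throughput = 81714 bbl/day
Fraction yield = 29.5%
yield = throughput * fraction / 100
yield = 81714 * 29.5 / 100 = 24105.63

24105.63 bbl/day


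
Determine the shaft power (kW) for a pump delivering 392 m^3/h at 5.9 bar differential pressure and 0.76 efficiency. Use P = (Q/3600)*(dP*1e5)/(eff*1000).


Q = 392 / 3600 = 0.108889 m^3/s
P = 0.108889 * (5.9 * 1e5) / 0.76 / 1000 = 84.53

84.53 kW


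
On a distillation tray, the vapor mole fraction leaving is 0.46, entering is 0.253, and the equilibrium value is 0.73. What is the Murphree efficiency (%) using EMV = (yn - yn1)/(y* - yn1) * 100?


Murphree vapor efficiency: EMV = (y_n - y_(n-1)) / (y*_n - y_(n-1)) * 100
EMV = (0.46 - 0.253) / (0.73 - 0.253) * 100 = 0.207 / 0.477 * 100 = 43.40

43.40 %


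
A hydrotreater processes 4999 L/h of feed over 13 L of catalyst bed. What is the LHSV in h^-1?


LHSV = volumetric feed rate / catalyst volume
= 4999 L/h / 13 L
= 384.5 h^-1

384.5 h^-1


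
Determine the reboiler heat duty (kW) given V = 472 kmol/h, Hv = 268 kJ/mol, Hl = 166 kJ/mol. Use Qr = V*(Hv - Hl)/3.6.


Qr = 472 * (268 - 166) / 3.6 = 472 * 102 / 3.6 = 13370

13370 kW


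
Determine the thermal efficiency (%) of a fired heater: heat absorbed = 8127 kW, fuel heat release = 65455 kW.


Furnace efficiency = Q_absorbed / Q_fuel * 100
= 8127 / 65455 * 100 = 12.42

12.42 %


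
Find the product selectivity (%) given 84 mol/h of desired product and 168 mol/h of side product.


Selectivity = desired / (desired + undesired) * 100
Total products = 84 + 168 = 252 mol/h
S = 84 / 252 * 100
= 0.3333 * 100
= 33.33 %

33.33 %


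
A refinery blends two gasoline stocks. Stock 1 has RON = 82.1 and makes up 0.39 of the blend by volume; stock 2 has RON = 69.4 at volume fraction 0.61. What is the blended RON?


Linear blending: RON_blend = sum(vi * RONi)
Contribution 1: 0.39 * 82.1 = 32.019
Contribution 2: 0.61 * 69.4 = 42.334
RON_blend = 32.019 + 42.334 = 74.353

74.353


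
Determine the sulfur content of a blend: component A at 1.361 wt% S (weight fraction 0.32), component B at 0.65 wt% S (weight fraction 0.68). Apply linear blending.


Linear sulfur blending: S_blend = x1*S1 + x2*S2
Contribution 1: 0.32 * 1.361 = 0.43552 wt%
Contribution 2: 0.68 * 0.65 = 0.442 wt%
S_blend = 0.43552 + 0.442 = 0.87752

0.87752 wt%


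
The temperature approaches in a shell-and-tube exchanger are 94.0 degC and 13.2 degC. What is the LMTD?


LMTD = (dT1 - dT2) / ln(dT1/dT2)
= (94.0 - 13.2) / ln(94.0 / 13.2) = 80.8 / 1.96308 = 41.16

41.16 degC


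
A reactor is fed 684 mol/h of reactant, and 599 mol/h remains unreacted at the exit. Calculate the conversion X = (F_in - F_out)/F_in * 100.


X = (F_in - F_out) / F_in * 100
Moles reacted = 684 - 599 = 85
X = 85 / 684 * 100
= 0.1243 * 100
= 12.43 %

12.43 %


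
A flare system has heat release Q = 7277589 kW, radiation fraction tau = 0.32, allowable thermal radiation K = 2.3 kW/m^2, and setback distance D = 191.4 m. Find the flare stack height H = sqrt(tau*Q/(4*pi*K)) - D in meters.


tau*Q/(4*pi*K) = 0.32 * 7277589 / (4 * pi * 2.3) = 80574.9
sqrt(80574.9) = 283.857
H = 283.857 - 191.4 = 92.46

92.46 m


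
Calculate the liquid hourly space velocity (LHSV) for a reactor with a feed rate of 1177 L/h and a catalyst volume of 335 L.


LHSV = volumetric feed rate / catalyst volume
= 1177 L/h / 335 L
= 3.513 h^-1

3.513 h^-1


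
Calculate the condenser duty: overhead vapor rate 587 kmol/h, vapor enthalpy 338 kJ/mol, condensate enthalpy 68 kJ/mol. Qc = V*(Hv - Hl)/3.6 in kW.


Qc = 587 * (338 - 68) / 3.6 = 587 * 270 / 3.6 = 44020

44020 kW


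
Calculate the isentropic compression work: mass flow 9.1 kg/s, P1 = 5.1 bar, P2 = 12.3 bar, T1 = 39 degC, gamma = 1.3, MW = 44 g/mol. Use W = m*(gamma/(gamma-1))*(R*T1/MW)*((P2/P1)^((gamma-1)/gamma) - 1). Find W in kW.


Isentropic work: W = m*(gamma/(gamma-1))*(R*T1/MW)*((P2/P1)^((gamma-1)/gamma) - 1)
T1 = 39 + 273.15 = 312.15 K
Pressure ratio = 12.3 / 5.1 = 2.41176
Exponent = (1.3 - 1)/1.3 = 0.230769
(P2/P1)^exp - 1 = 2.41176^0.230769 - 1 = 0.225267
W = 9.1 * 1.3 / 0.3 * 8.314 * 312.15 / 44 * 0.225267 = 523.9

523.9 kW


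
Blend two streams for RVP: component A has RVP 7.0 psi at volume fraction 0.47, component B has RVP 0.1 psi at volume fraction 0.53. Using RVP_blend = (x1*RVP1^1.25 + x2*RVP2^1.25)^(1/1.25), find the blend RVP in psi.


Chevron index: RVP_blend = (sum xi*RVPi^1.25)^(1/1.25)
RVP^1.25 terms: 0.47 * 7.0^1.25 + 0.53 * 0.1^1.25 = 5.38124
RVP_blend = 5.38124^(1/1.25) = 3.843

3.843 psi


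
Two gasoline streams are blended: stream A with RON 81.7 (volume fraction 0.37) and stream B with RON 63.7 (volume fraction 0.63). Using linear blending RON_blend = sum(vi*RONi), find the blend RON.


Linear blending: RON_blend = sum(vi * RONi)
Contribution 1: 0.37 * 81.7 = 30.229
Contribution 2: 0.63 * 63.7 = 40.131
RON_blend = 30.229 + 40.131 = 70.36

70.36


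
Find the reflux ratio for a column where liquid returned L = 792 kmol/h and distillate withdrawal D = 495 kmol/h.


Reflux ratio definition: R = L / D (liquid returned / distillate withdrawn)
L = 792 kmol/h, D = 495 kmol/h
R = 792 / 495 = 1.600

1.600


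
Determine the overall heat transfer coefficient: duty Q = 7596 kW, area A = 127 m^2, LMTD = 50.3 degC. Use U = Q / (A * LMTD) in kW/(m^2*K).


From Q = U*A*LMTD, U = Q / (A * LMTD)
U = 7596 / (127 * 50.3) = 7596 / 6388.1 = 1.189

1.189 kW/(m^2*K)


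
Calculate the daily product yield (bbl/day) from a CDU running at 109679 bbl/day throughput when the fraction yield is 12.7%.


Crude throughput = 109679 bbl/day
Fraction yield = 12.7%
yield = throughput * fraction / 100
yield = 109679 * 12.7 / 100 = 13929.233

13929.233 bbl/day


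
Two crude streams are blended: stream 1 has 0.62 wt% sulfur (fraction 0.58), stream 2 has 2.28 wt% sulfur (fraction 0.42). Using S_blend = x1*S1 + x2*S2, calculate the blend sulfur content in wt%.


Linear sulfur blending: S_blend = x1*S1 + x2*S2
Contribution 1: 0.58 * 0.62 = 0.3596 wt%
Contribution 2: 0.42 * 2.28 = 0.9576 wt%
S_blend = 0.3596 + 0.9576 = 1.3172

1.3172 wt%


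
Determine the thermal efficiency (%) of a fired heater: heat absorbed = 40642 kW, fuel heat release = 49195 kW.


Furnace efficiency = Q_absorbed / Q_fuel * 100
= 40642 / 49195 * 100 = 82.61

82.61 %


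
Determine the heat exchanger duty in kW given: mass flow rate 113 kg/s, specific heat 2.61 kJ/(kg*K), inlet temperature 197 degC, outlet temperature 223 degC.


Q = m_dot * cp * delta_T
delta_T = 223 - 197 = 26 K
Q = 113 * 2.61 * 26
= 294.93 * 26
= 7668.18 kW

7668.18 kW


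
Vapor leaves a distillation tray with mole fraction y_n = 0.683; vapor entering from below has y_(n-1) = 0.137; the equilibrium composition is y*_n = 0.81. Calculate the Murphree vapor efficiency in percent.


Murphree vapor efficiency: EMV = (y_n - y_(n-1)) / (y*_n - y_(n-1)) * 100
EMV = (0.683 - 0.137) / (0.81 - 0.137) * 100 = 0.546 / 0.673 * 100 = 81.13

81.13 %


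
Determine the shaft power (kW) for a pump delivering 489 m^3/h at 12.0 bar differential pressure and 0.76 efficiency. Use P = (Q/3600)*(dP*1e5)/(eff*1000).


Q = 489 / 3600 = 0.135833 m^3/s
P = 0.135833 * (12.0 * 1e5) / 0.76 / 1000 = 214.5

214.5 kW


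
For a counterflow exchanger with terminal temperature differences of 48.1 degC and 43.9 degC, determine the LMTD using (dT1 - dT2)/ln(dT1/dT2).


LMTD = (dT1 - dT2) / ln(dT1/dT2)
= (48.1 - 43.9) / ln(48.1 / 43.9) = 4.2 / 0.0913679 = 45.97

45.97 degC


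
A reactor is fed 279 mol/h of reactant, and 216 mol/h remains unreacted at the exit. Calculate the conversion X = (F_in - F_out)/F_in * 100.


X = (F_in - F_out) / F_in * 100
Moles reacted = 279 - 216 = 63
X = 63 / 279 * 100
= 0.2258 * 100
= 22.58 %

22.58 %


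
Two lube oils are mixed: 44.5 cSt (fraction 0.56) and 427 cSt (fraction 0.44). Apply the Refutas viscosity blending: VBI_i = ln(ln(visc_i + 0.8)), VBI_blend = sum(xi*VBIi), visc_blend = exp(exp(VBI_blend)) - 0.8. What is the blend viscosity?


Refutas method: VBN_i = 14.534*ln(ln(visc_i + 0.8)) + 10.975, blended linearly by mass fraction; since VBN is linear in VBI_i = ln(ln(visc_i + 0.8)) and the fractions sum to 1, blend VBI directly: visc = exp(exp(VBI_blend)) - 0.8
VBI_1 = ln(ln(44.5 + 0.8)) = 1.3385
VBI_2 = ln(ln(427 + 0.8)) = 1.80149
VBI_blend = 0.56 * 1.3385 + 0.44 * 1.80149 = 1.54222
visc_blend = exp(exp(1.54222)) - 0.8 = 106.4

106.4 cSt


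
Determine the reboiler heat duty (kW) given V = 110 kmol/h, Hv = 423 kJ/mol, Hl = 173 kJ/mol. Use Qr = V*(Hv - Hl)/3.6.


Qr = 110 * (423 - 173) / 3.6 = 110 * 250 / 3.6 = 7639

7639 kW


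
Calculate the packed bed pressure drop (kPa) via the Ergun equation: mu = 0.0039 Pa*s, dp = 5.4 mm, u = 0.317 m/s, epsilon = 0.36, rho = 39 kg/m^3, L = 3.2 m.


dp = 5.4 mm = 0.0054 m
Viscous term = 150*0.0039*0.317*(1-0.36)^2 / (0.0054^2*0.36^3) = 55831.6
Inertial term = 1.75*39*0.317^2*(1-0.36) / (0.0054*0.36^3) = 17422.1
dP/L = 55831.6 + 17422.1 = 73253.7 Pa/m
dP = 73253.7 * 3.2 / 1000 = 234.4 kPa

234.4 kPa


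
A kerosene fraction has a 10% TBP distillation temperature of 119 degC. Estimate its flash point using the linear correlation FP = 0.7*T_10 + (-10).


FP = 0.7 * 119 + (-10) = 73.3

73.3 degC


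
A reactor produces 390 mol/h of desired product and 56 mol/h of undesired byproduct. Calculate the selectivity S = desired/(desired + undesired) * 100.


Selectivity = desired / (desired + undesired) * 100
Total products = 390 + 56 = 446 mol/h
S = 390 / 446 * 100
= 0.8744 * 100
= 87.44 %

87.44 %


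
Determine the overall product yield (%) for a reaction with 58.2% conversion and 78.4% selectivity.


Overall yield = conversion (%) * selectivity (%) / 100
Conversion = 58.2%, Selectivity = 78.4%
Y = 58.2 * 78.4 / 100
= 45.6288 %

45.6288 %


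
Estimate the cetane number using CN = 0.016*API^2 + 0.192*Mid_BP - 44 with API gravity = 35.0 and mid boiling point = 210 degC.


CN = 0.016 * 35.0^2 + 0.192 * 210 - 44
CN = 19.6 + 40.32 - 44 = 15.92

15.92


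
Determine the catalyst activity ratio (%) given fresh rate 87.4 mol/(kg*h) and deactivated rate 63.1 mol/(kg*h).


Activity (%) = (rate_used / rate_fresh) * 100
rate_used = 63.1, rate_fresh = 87.4
= (63.1 / 87.4) * 100
= 0.7220 * 100 = 72.20

72.20 %


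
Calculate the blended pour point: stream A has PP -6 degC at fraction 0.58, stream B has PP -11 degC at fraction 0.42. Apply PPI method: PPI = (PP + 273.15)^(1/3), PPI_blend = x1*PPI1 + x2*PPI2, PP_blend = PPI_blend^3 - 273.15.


PPI_1 = (-6 + 273.15)^(1/3) = 6.440482
PPI_2 = (-11 + 273.15)^(1/3) = 6.400049
PPI_blend = 0.58 * 6.440482 + 0.42 * 6.400049 = 6.4235
PP_blend = 6.4235^3 - 273.15 = 265.0423 - 273.15 = -8.11

-8.11 degC


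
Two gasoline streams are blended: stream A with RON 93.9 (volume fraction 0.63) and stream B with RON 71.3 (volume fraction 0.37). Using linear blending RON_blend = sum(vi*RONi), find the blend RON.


Linear blending: RON_blend = sum(vi * RONi)
Contribution 1: 0.63 * 93.9 = 59.157
Contribution 2: 0.37 * 71.3 = 26.381
RON_blend = 59.157 + 26.381 = 85.538

85.538


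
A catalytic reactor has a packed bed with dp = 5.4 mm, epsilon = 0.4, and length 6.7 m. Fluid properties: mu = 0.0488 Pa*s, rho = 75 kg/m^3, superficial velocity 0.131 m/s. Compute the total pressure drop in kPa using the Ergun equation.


dp = 5.4 mm = 0.0054 m
Viscous term = 150*0.0488*0.131*(1-0.4)^2 / (0.0054^2*0.4^3) = 184977
Inertial term = 1.75*75*0.131^2*(1-0.4) / (0.0054*0.4^3) = 3910.38
dP/L = 184977 + 3910.38 = 188887 Pa/m
dP = 188887 * 6.7 / 1000 = 1266 kPa

1266 kPa


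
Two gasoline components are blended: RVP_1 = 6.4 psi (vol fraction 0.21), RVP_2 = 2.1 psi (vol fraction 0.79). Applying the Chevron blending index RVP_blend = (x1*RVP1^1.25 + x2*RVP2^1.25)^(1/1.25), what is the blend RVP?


Chevron index: RVP_blend = (sum xi*RVPi^1.25)^(1/1.25)
RVP^1.25 terms: 0.21 * 6.4^1.25 + 0.79 * 2.1^1.25 = 4.13479
RVP_blend = 4.13479^(1/1.25) = 3.113

3.113 psi


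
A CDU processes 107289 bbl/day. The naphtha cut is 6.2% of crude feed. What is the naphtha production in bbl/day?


Crude throughput = 107289 bbl/day
Fraction yield = 6.2%
yield = throughput * fraction / 100
yield = 107289 * 6.2 / 100 = 6651.918

6651.918 bbl/day


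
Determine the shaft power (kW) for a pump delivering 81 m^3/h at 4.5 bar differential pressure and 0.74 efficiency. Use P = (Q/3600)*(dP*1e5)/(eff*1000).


Q = 81 / 3600 = 0.0225 m^3/s
P = 0.0225 * (4.5 * 1e5) / 0.74 / 1000 = 13.68

13.68 kW


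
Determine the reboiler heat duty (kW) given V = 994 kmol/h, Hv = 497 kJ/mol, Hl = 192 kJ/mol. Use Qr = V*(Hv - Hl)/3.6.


Qr = 994 * (497 - 192) / 3.6 = 994 * 305 / 3.6 = 84210

84210 kW


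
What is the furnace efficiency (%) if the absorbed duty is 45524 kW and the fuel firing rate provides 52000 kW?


Furnace efficiency = Q_absorbed / Q_fuel * 100
= 45524 / 52000 * 100 = 87.55

87.55 %


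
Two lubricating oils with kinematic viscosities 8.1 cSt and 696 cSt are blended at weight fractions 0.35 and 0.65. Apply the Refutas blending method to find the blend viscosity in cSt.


Refutas method: VBN_i = 14.534*ln(ln(visc_i + 0.8)) + 10.975, blended linearly by mass fraction; since VBN is linear in VBI_i = ln(ln(visc_i + 0.8)) and the fractions sum to 1, blend VBI directly: visc = exp(exp(VBI_blend)) - 0.8
VBI_1 = ln(ln(8.1 + 0.8)) = 0.782097
VBI_2 = ln(ln(696 + 0.8)) = 1.87893
VBI_blend = 0.35 * 0.782097 + 0.65 * 1.87893 = 1.49504
visc_blend = exp(exp(1.49504)) - 0.8 = 85.65

85.65 cSt


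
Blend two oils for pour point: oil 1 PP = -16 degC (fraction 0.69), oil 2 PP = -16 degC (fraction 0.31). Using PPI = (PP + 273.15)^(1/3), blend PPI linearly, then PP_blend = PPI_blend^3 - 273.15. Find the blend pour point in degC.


PPI_1 = (-16 + 273.15)^(1/3) = 6.359098
PPI_2 = (-16 + 273.15)^(1/3) = 6.359098
PPI_blend = 0.69 * 6.359098 + 0.31 * 6.359098 = 6.359098
PP_blend = 6.359098^3 - 273.15 = 257.15 - 273.15 = -16

-16 degC


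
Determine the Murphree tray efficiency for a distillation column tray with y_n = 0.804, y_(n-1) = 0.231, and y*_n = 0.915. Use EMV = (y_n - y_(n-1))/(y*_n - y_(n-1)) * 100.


Murphree vapor efficiency: EMV = (y_n - y_(n-1)) / (y*_n - y_(n-1)) * 100
EMV = (0.804 - 0.231) / (0.915 - 0.231) * 100 = 0.573 / 0.684 * 100 = 83.77

83.77 %


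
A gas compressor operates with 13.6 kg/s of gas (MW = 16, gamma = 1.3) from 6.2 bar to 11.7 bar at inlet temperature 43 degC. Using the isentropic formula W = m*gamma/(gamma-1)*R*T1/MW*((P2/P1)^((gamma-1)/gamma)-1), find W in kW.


Isentropic work: W = m*(gamma/(gamma-1))*(R*T1/MW)*((P2/P1)^((gamma-1)/gamma) - 1)
T1 = 43 + 273.15 = 316.15 K
Pressure ratio = 11.7 / 6.2 = 1.8871
Exponent = (1.3 - 1)/1.3 = 0.230769
(P2/P1)^exp - 1 = 1.8871^0.230769 - 1 = 0.15783
W = 13.6 * 1.3 / 0.3 * 8.314 * 316.15 / 16 * 0.15783 = 1528

1528 kW
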